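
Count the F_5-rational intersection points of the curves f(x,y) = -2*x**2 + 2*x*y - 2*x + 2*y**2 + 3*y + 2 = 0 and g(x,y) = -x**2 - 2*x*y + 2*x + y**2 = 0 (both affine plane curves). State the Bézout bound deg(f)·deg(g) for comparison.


Common zeros: {(1, 1), (2, 0), (2, 4), (4, 1)}; count = 4; Bézout bound = 4.

deg(f) = 2, deg(g) = 2, so Bézout bound = 4.
Scan x ∈ F_5. For each x, list the y ∈ F_5 with f(x, y) ≡ 0 and those with g(x, y) ≡ 0 (mod 5); the common zeros in that column are the intersection.
  x = 0: f ≡ 0 at y ∈ ∅; g ≡ 0 at y ∈ {0}; common: ∅.
  x = 1: f ≡ 0 at y ∈ {1, 4}; g ≡ 0 at y ∈ {1}; common: {1}.
  x = 2: f ≡ 0 at y ∈ {0, 4}; g ≡ 0 at y ∈ {0, 4}; common: {0, 4}.
  x = 3: f ≡ 0 at y ∈ ∅; g ≡ 0 at y ∈ ∅; common: ∅.
  x = 4: f ≡ 0 at y ∈ {1}; g ≡ 0 at y ∈ {1, 2}; common: {1}.
Collecting: common zeros = {(1, 1), (2, 0), (2, 4), (4, 1)}, so the count is 4.
Comparison with the Bézout bound: 4 ≤ 4 = deg(f)·deg(g), as expected for curves with no common component (the bound is attained).


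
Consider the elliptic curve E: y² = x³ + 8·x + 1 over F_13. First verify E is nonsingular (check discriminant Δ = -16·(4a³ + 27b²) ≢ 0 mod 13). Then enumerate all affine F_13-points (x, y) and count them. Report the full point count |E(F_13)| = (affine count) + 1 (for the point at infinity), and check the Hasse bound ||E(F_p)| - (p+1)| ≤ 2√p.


Affine points = {(0, 1), (0, 12), (1, 6), (1, 7), (2, 5), (2, 8), (3, 0), (5, 6), (5, 7), (7, 6), (7, 7), (9, 3), (9, 10), (11, 4), (11, 9)}; affine count = 15; |E(F_13)| = 16.

Discriminant check: Δ ∝ 4a³ + 27b² = 4·8³ + 27·1² = 4·512 + 27·1 ≡ 8 (mod 13). Nonzero ⇒ E is nonsingular.
For each x ∈ F_13, compute rhs = x³ + 8·x + 1 mod 13, then count y ∈ F_13 with y² ≡ rhs.
  x = 0: rhs = 1, matching y values: 1, 12 (2 points).
  x = 1: rhs = 10, matching y values: 6, 7 (2 points).
  x = 2: rhs = 12, matching y values: 5, 8 (2 points).
  x = 3: rhs = 0, matching y values: 0 (1 points).
  x = 4: rhs = 6, matching y values: none (0 points).
  x = 5: rhs = 10, matching y values: 6, 7 (2 points).
  x = 6: rhs = 5, matching y values: none (0 points).
  x = 7: rhs = 10, matching y values: 6, 7 (2 points).
  x = 8: rhs = 5, matching y values: none (0 points).
  x = 9: rhs = 9, matching y values: 3, 10 (2 points).
  x = 10: rhs = 2, matching y values: none (0 points).
  x = 11: rhs = 3, matching y values: 4, 9 (2 points).
  x = 12: rhs = 5, matching y values: none (0 points).
Total affine count: 15.
Full point count |E(F_13)| = 15 + 1 = 16.
Hasse bound: |16 − (13+1)| = |2| = 2 ≤ 2√13 ≈ 7.2111 ✓.


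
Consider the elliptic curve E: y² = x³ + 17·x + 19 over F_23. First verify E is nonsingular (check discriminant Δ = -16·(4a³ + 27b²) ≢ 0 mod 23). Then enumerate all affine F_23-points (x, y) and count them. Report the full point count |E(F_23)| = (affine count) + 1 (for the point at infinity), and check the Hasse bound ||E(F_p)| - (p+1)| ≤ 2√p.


Affine points = {(4, 6), (4, 17), (8, 0), (9, 2), (9, 21), (10, 4), (10, 19), (17, 0), (18, 4), (18, 19), (19, 5), (19, 18), (21, 0), (22, 1), (22, 22)}; affine count = 15; |E(F_23)| = 16.

Discriminant check: Δ ∝ 4a³ + 27b² = 4·17³ + 27·19² = 4·4913 + 27·361 ≡ 5 (mod 23). Nonzero ⇒ E is nonsingular.
For each x ∈ F_23, compute rhs = x³ + 17·x + 19 mod 23, then count y ∈ F_23 with y² ≡ rhs.
  x = 0: rhs = 19, matching y values: none (0 points).
  x = 1: rhs = 14, matching y values: none (0 points).
  x = 2: rhs = 15, matching y values: none (0 points).
  x = 3: rhs = 5, matching y values: none (0 points).
  x = 4: rhs = 13, matching y values: 6, 17 (2 points).
  x = 5: rhs = 22, matching y values: none (0 points).
  x = 6: rhs = 15, matching y values: none (0 points).
  x = 7: rhs = 21, matching y values: none (0 points).
  x = 8: rhs = 0, matching y values: 0 (1 points).
  x = 9: rhs = 4, matching y values: 2, 21 (2 points).
  x = 10: rhs = 16, matching y values: 4, 19 (2 points).
  x = 11: rhs = 19, matching y values: none (0 points).
  x = 12: rhs = 19, matching y values: none (0 points).
  x = 13: rhs = 22, matching y values: none (0 points).
  x = 14: rhs = 11, matching y values: none (0 points).
  x = 15: rhs = 15, matching y values: none (0 points).
  x = 16: rhs = 17, matching y values: none (0 points).
  x = 17: rhs = 0, matching y values: 0 (1 points).
  x = 18: rhs = 16, matching y values: 4, 19 (2 points).
  x = 19: rhs = 2, matching y values: 5, 18 (2 points).
  x = 20: rhs = 10, matching y values: none (0 points).
  x = 21: rhs = 0, matching y values: 0 (1 points).
  x = 22: rhs = 1, matching y values: 1, 22 (2 points).
Total affine count: 15.
Full point count |E(F_23)| = 15 + 1 = 16.
Hasse bound: |16 − (23+1)| = |-8| = 8 ≤ 2√23 ≈ 9.5917 ✓.


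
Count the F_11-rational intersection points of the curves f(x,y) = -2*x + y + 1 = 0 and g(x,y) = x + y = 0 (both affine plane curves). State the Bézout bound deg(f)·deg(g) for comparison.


Common zeros: {(4, 7)}; count = 1; Bézout bound = 1.

deg(f) = 1, deg(g) = 1, so Bézout bound = 1.
Scan x ∈ F_11. For each x, list the y ∈ F_11 with f(x, y) ≡ 0 and those with g(x, y) ≡ 0 (mod 11); the common zeros in that column are the intersection.
  x = 0: f ≡ 0 at y ∈ {10}; g ≡ 0 at y ∈ {0}; common: ∅.
  x = 1: f ≡ 0 at y ∈ {1}; g ≡ 0 at y ∈ {10}; common: ∅.
  x = 2: f ≡ 0 at y ∈ {3}; g ≡ 0 at y ∈ {9}; common: ∅.
  x = 3: f ≡ 0 at y ∈ {5}; g ≡ 0 at y ∈ {8}; common: ∅.
  x = 4: f ≡ 0 at y ∈ {7}; g ≡ 0 at y ∈ {7}; common: {7}.
  x = 5: f ≡ 0 at y ∈ {9}; g ≡ 0 at y ∈ {6}; common: ∅.
  x = 6: f ≡ 0 at y ∈ {0}; g ≡ 0 at y ∈ {5}; common: ∅.
  x = 7: f ≡ 0 at y ∈ {2}; g ≡ 0 at y ∈ {4}; common: ∅.
  x = 8: f ≡ 0 at y ∈ {4}; g ≡ 0 at y ∈ {3}; common: ∅.
  x = 9: f ≡ 0 at y ∈ {6}; g ≡ 0 at y ∈ {2}; common: ∅.
  x = 10: f ≡ 0 at y ∈ {8}; g ≡ 0 at y ∈ {1}; common: ∅.
Collecting: common zeros = {(4, 7)}, so the count is 1.
Comparison with the Bézout bound: 1 ≤ 1 = deg(f)·deg(g), as expected for curves with no common component (the bound is attained).


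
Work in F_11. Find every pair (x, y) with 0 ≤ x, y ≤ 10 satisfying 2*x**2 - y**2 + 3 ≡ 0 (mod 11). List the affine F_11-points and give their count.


Affine F_11-points: {(0, 5), (0, 6), (1, 4), (1, 7), (2, 0), (5, 3), (5, 8), (6, 3), (6, 8), (9, 0), (10, 4), (10, 7)}; count = 12.

For each of the 121 pairs (x, y) ∈ F_11², evaluate f(x, y) mod 11. Record the zeros.
  x = 0: [0↦3, 1↦2, 2↦10, 3↦5, 4↦9, 5↦0, 6↦0, 7↦9, 8↦5, 9↦10, 10↦2]  zeros at y ∈ {5, 6}
  x = 1: [0↦5, 1↦4, 2↦1, 3↦7, 4↦0, 5↦2, 6↦2, 7↦0, 8↦7, 9↦1, 10↦4]  zeros at y ∈ {4, 7}
  x = 2: [0↦0, 1↦10, 2↦7, 3↦2, 4↦6, 5↦8, 6↦8, 7↦6, 8↦2, 9↦7, 10↦10]  zeros at y ∈ {0}
  x = 3: [0↦10, 1↦9, 2↦6, 3↦1, 4↦5, 5↦7, 6↦7, 7↦5, 8↦1, 9↦6, 10↦9]  zeros at y ∈ ∅
  x = 4: [0↦2, 1↦1, 2↦9, 3↦4, 4↦8, 5↦10, 6↦10, 7↦8, 8↦4, 9↦9, 10↦1]  zeros at y ∈ ∅
  x = 5: [0↦9, 1↦8, 2↦5, 3↦0, 4↦4, 5↦6, 6↦6, 7↦4, 8↦0, 9↦5, 10↦8]  zeros at y ∈ {3, 8}
  x = 6: [0↦9, 1↦8, 2↦5, 3↦0, 4↦4, 5↦6, 6↦6, 7↦4, 8↦0, 9↦5, 10↦8]  zeros at y ∈ {3, 8}
  x = 7: [0↦2, 1↦1, 2↦9, 3↦4, 4↦8, 5↦10, 6↦10, 7↦8, 8↦4, 9↦9, 10↦1]  zeros at y ∈ ∅
  x = 8: [0↦10, 1↦9, 2↦6, 3↦1, 4↦5, 5↦7, 6↦7, 7↦5, 8↦1, 9↦6, 10↦9]  zeros at y ∈ ∅
  x = 9: [0↦0, 1↦10, 2↦7, 3↦2, 4↦6, 5↦8, 6↦8, 7↦6, 8↦2, 9↦7, 10↦10]  zeros at y ∈ {0}
  x = 10: [0↦5, 1↦4, 2↦1, 3↦7, 4↦0, 5↦2, 6↦2, 7↦0, 8↦7, 9↦1, 10↦4]  zeros at y ∈ {4, 7}
Collecting zeros: affine points = {(0, 5), (0, 6), (1, 4), (1, 7), (2, 0), (5, 3), (5, 8), (6, 3), (6, 8), (9, 0), (10, 4), (10, 7)}.
Total count |C(F_11)_aff| = 12.


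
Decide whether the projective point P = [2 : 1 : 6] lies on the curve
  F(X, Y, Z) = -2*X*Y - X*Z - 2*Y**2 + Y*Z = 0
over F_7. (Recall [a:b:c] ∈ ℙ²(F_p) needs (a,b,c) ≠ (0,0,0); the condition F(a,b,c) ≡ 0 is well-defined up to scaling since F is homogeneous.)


F(2,1,6) ≡ 2 (mod 7); P is NOT on the curve.

Evaluate F(2, 1, 6) term-by-term (mod 7).
  -2*X*Y ↦ -2·2·1·1 = -4
  -X*Z ↦ -1·2·1·6 = -12
  -2*Y**2 ↦ -2·1·1·1 = -2
  Y*Z ↦ 1·1·1·6 = 6
Sum: F(2, 1, 6) = (-4) + (-12) + (-2) + (6) = -12.
Reducing mod 7: -12 ≡ 2 (mod 7).
Since F(a, b, c) ≡ 2 ≠ 0 (mod 7), P does NOT lie on the curve.


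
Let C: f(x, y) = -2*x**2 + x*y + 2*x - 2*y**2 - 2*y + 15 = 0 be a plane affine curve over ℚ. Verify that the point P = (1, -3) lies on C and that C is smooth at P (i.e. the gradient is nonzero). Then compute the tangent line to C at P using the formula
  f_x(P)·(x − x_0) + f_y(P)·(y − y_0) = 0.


Tangent line at P: -5*x + 11*y + 38 = 0.

Step 1: f(1, -3) = 0, so P lies on C.
Step 2: partial derivatives
  f_x(x, y) = -4*x + y + 2, f_y(x, y) = x - 4*y - 2.
  f_x(P) = -5, f_y(P) = 11 (gradient nonzero, so P is smooth).
Step 3: tangent line at P: -5·(x − 1) + 11·(y − -3) = 0.
Expanding: -5*x + 11*y + 38 = 0.


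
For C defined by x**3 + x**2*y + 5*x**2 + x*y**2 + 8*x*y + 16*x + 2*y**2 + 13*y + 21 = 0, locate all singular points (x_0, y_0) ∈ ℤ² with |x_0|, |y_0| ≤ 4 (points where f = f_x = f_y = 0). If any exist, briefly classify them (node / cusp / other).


Singular points: {(-1, -3)}; classification: node.

Compute partial derivatives:
  f_x = 3*x**2 + 2*x*y + 10*x + y**2 + 8*y + 16.
  f_y = x**2 + 2*x*y + 8*x + 4*y + 13.
Scan x_0 ∈ {−4, ..., 4}. For each x_0, f_y(x_0, y) is a polynomial in y; find its integer roots y ∈ {−4, ..., 4}, then test f_x and f at those candidates.
  x = -4: f_y(-4, y) = -4*y - 3; no integer root y with |y| ≤ 4.
  x = -3: f_y(-3, y) = -2*y - 2; vanishes at y ∈ {-1}. (-3, -1): f_x = 12 ≠ 0.
  x = -2: f_y(-2, y) = 1; no integer root y with |y| ≤ 4.
  x = -1: f_y(-1, y) = 2*y + 6; vanishes at y ∈ {-3}. (-1, -3): f_x = 0, f = 0 — SINGULAR.
  x = 0: f_y(0, y) = 4*y + 13; no integer root y with |y| ≤ 4.
  x = 1: f_y(1, y) = 6*y + 22; no integer root y with |y| ≤ 4.
  x = 2: f_y(2, y) = 8*y + 33; no integer root y with |y| ≤ 4.
  x = 3: f_y(3, y) = 10*y + 46; no integer root y with |y| ≤ 4.
  x = 4: f_y(4, y) = 12*y + 61; no integer root y with |y| ≤ 4.
Only singular point on the grid: (-1, -3).
Classify: substitute x = -1 + u, y = -3 + v and expand: f = u**3 + u**2*v - u**2 + u*v**2 + v**2.
No constant or linear terms (consistent with a singular point). Quadratic part: -u**2 + v**2. Cubic part: u**3 + u**2*v + u*v**2.
The quadratic part v**2 - u**2 = (v − u)(v + u) splits into two distinct linear factors, so there are two distinct tangent lines y − -3 = ±(x − -1) — this is a node (ordinary double point).
Classification: node.


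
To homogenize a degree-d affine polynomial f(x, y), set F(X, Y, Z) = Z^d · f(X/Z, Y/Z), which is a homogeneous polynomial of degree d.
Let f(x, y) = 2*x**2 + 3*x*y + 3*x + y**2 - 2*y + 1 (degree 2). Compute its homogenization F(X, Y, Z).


F(X, Y, Z) = 2*X**2 + 3*X*Y + 3*X*Z + Y**2 - 2*Y*Z + Z**2

deg(f) = 2.
Substitute x = X/Z, y = Y/Z into f, then multiply by Z^2.
  monomial 2·x^2·y^0 ↦ 2·X^2·Y^0·Z^0.
  monomial 3·x^1·y^1 ↦ 3·X^1·Y^1·Z^0.
  monomial 3·x^1·y^0 ↦ 3·X^1·Y^0·Z^1.
  monomial 1·x^0·y^2 ↦ 1·X^0·Y^2·Z^0.
  monomial -2·x^0·y^1 ↦ -2·X^0·Y^1·Z^1.
  monomial 1·x^0·y^0 ↦ 1·X^0·Y^0·Z^2.
Collecting: F(X, Y, Z) = 2*X**2 + 3*X*Y + 3*X*Z + Y**2 - 2*Y*Z + Z**2.


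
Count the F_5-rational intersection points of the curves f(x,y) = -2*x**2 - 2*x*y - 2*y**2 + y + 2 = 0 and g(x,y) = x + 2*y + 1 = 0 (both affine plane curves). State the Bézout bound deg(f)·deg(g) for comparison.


Common zeros: {(4, 0)}; count = 1; Bézout bound = 2.

deg(f) = 2, deg(g) = 1, so Bézout bound = 2.
Scan x ∈ F_5. For each x, list the y ∈ F_5 with f(x, y) ≡ 0 and those with g(x, y) ≡ 0 (mod 5); the common zeros in that column are the intersection.
  x = 0: f ≡ 0 at y ∈ ∅; g ≡ 0 at y ∈ {2}; common: ∅.
  x = 1: f ≡ 0 at y ∈ {0, 2}; g ≡ 0 at y ∈ {4}; common: ∅.
  x = 2: f ≡ 0 at y ∈ {2, 4}; g ≡ 0 at y ∈ {1}; common: ∅.
  x = 3: f ≡ 0 at y ∈ ∅; g ≡ 0 at y ∈ {3}; common: ∅.
  x = 4: f ≡ 0 at y ∈ {0, 4}; g ≡ 0 at y ∈ {0}; common: {0}.
Collecting: common zeros = {(4, 0)}, so the count is 1.
Comparison with the Bézout bound: 1 ≤ 2 = deg(f)·deg(g), as expected for curves with no common component (the affine F_5-count falls short of the bound because intersections may lie at infinity, over extension fields, or carry multiplicity).


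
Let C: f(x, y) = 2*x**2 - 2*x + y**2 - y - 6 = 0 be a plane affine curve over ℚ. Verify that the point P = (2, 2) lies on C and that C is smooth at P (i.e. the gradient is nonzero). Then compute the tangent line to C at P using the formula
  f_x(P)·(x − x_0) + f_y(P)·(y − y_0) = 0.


Tangent line at P: 6*x + 3*y - 18 = 0.

Step 1: f(2, 2) = 0, so P lies on C.
Step 2: partial derivatives
  f_x(x, y) = 4*x - 2, f_y(x, y) = 2*y - 1.
  f_x(P) = 6, f_y(P) = 3 (gradient nonzero, so P is smooth).
Step 3: tangent line at P: 6·(x − 2) + 3·(y − 2) = 0.
Expanding: 6*x + 3*y - 18 = 0.


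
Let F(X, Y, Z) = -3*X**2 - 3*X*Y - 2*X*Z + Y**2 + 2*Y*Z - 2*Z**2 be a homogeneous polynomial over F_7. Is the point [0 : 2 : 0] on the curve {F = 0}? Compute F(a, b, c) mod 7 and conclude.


F(0,2,0) ≡ 4 (mod 7); P is NOT on the curve.

Evaluate F(0, 2, 0) term-by-term (mod 7).
  -3*X**2 ↦ -3·0·1·1 = 0
  -3*X*Y ↦ -3·0·2·1 = 0
  -2*X*Z ↦ -2·0·1·0 = 0
  Y**2 ↦ 1·1·4·1 = 4
  2*Y*Z ↦ 2·1·2·0 = 0
  -2*Z**2 ↦ -2·1·1·0 = 0
Sum: F(0, 2, 0) = (0) + (0) + (0) + (4) + (0) + (0) = 4.
Reducing mod 7: 4 ≡ 4 (mod 7).
Since F(a, b, c) ≡ 4 ≠ 0 (mod 7), P does NOT lie on the curve.


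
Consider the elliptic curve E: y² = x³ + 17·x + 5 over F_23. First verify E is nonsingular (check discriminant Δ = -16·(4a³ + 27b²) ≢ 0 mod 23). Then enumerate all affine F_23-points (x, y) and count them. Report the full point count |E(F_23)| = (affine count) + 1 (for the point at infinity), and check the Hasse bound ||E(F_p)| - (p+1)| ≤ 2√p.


Affine points = {(1, 0), (2, 1), (2, 22), (5, 10), (5, 13), (6, 1), (6, 22), (8, 3), (8, 20), (9, 6), (9, 17), (10, 5), (10, 18), (13, 10), (13, 13), (15, 1), (15, 22), (16, 7), (16, 16), (17, 3), (17, 20), (18, 5), (18, 18), (21, 3), (21, 20)}; affine count = 25; |E(F_23)| = 26.

Discriminant check: Δ ∝ 4a³ + 27b² = 4·17³ + 27·5² = 4·4913 + 27·25 ≡ 18 (mod 23). Nonzero ⇒ E is nonsingular.
For each x ∈ F_23, compute rhs = x³ + 17·x + 5 mod 23, then count y ∈ F_23 with y² ≡ rhs.
  x = 0: rhs = 5, matching y values: none (0 points).
  x = 1: rhs = 0, matching y values: 0 (1 points).
  x = 2: rhs = 1, matching y values: 1, 22 (2 points).
  x = 3: rhs = 14, matching y values: none (0 points).
  x = 4: rhs = 22, matching y values: none (0 points).
  x = 5: rhs = 8, matching y values: 10, 13 (2 points).
  x = 6: rhs = 1, matching y values: 1, 22 (2 points).
  x = 7: rhs = 7, matching y values: none (0 points).
  x = 8: rhs = 9, matching y values: 3, 20 (2 points).
  x = 9: rhs = 13, matching y values: 6, 17 (2 points).
  x = 10: rhs = 2, matching y values: 5, 18 (2 points).
  x = 11: rhs = 5, matching y values: none (0 points).
  x = 12: rhs = 5, matching y values: none (0 points).
  x = 13: rhs = 8, matching y values: 10, 13 (2 points).
  x = 14: rhs = 20, matching y values: none (0 points).
  x = 15: rhs = 1, matching y values: 1, 22 (2 points).
  x = 16: rhs = 3, matching y values: 7, 16 (2 points).
  x = 17: rhs = 9, matching y values: 3, 20 (2 points).
  x = 18: rhs = 2, matching y values: 5, 18 (2 points).
  x = 19: rhs = 11, matching y values: none (0 points).
  x = 20: rhs = 19, matching y values: none (0 points).
  x = 21: rhs = 9, matching y values: 3, 20 (2 points).
  x = 22: rhs = 10, matching y values: none (0 points).
Total affine count: 25.
Full point count |E(F_23)| = 25 + 1 = 26.
Hasse bound: |26 − (23+1)| = |2| = 2 ≤ 2√23 ≈ 9.5917 ✓.


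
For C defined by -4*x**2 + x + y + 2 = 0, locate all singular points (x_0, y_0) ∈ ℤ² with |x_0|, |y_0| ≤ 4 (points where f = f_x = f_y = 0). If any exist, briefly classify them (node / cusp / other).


No singular points in the scanned grid; C is smooth there.

Compute partial derivatives:
  f_x = 1 - 8*x.
  f_y = 1.
f_y = 1 is a nonzero constant, so f_y never vanishes: no point (x, y) can satisfy f = f_x = f_y = 0. In particular no (x, y) ∈ {−4, ..., 4}² is singular; the curve is smooth.


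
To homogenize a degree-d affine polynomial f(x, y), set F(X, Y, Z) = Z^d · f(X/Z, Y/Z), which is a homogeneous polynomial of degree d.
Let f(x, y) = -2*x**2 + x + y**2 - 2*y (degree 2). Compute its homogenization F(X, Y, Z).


F(X, Y, Z) = -2*X**2 + X*Z + Y**2 - 2*Y*Z

deg(f) = 2.
Substitute x = X/Z, y = Y/Z into f, then multiply by Z^2.
  monomial -2·x^2·y^0 ↦ -2·X^2·Y^0·Z^0.
  monomial 1·x^1·y^0 ↦ 1·X^1·Y^0·Z^1.
  monomial 1·x^0·y^2 ↦ 1·X^0·Y^2·Z^0.
  monomial -2·x^0·y^1 ↦ -2·X^0·Y^1·Z^1.
Collecting: F(X, Y, Z) = -2*X**2 + X*Z + Y**2 - 2*Y*Z.


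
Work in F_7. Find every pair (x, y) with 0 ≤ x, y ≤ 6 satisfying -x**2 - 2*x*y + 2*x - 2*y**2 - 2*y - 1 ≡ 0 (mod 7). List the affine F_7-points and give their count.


Affine F_7-points: {(1, 0), (1, 5), (2, 2), (3, 1), (3, 2), (4, 1), (5, 3), (5, 5)}; count = 8.

For each of the 49 pairs (x, y) ∈ F_7², evaluate f(x, y) mod 7. Record the zeros.
  x = 0: [0↦6, 1↦2, 2↦1, 3↦3, 4↦1, 5↦2, 6↦6]  zeros at y ∈ ∅
  x = 1: [0↦0, 1↦1, 2↦5, 3↦5, 4↦1, 5↦0, 6↦2]  zeros at y ∈ {0, 5}
  x = 2: [0↦6, 1↦5, 2↦0, 3↦5, 4↦6, 5↦3, 6↦3]  zeros at y ∈ {2}
  x = 3: [0↦3, 1↦0, 2↦0, 3↦3, 4↦2, 5↦4, 6↦2]  zeros at y ∈ {1, 2}
  x = 4: [0↦5, 1↦0, 2↦5, 3↦6, 4↦3, 5↦3, 6↦6]  zeros at y ∈ {1}
  x = 5: [0↦5, 1↦5, 2↦1, 3↦0, 4↦2, 5↦0, 6↦1]  zeros at y ∈ {3, 5}
  x = 6: [0↦3, 1↦1, 2↦2, 3↦6, 4↦6, 5↦2, 6↦1]  zeros at y ∈ ∅
Collecting zeros: affine points = {(1, 0), (1, 5), (2, 2), (3, 1), (3, 2), (4, 1), (5, 3), (5, 5)}.
Total count |C(F_7)_aff| = 8.


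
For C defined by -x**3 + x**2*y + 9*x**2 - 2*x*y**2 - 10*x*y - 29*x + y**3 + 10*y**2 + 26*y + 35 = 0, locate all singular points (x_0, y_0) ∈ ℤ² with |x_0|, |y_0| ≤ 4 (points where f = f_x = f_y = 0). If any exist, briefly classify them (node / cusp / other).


Singular points: {(3, -1)}; classification: node.

Compute partial derivatives:
  f_x = -3*x**2 + 2*x*y + 18*x - 2*y**2 - 10*y - 29.
  f_y = x**2 - 4*x*y - 10*x + 3*y**2 + 20*y + 26.
Scan x_0 ∈ {−4, ..., 4}. For each x_0, f_y(x_0, y) is a polynomial in y; find its integer roots y ∈ {−4, ..., 4}, then test f_x and f at those candidates.
  x = -4: f_y(-4, y) = 3*y**2 + 36*y + 82; no integer root y with |y| ≤ 4.
  x = -3: f_y(-3, y) = 3*y**2 + 32*y + 65; no integer root y with |y| ≤ 4.
  x = -2: f_y(-2, y) = 3*y**2 + 28*y + 50; no integer root y with |y| ≤ 4.
  x = -1: f_y(-1, y) = 3*y**2 + 24*y + 37; no integer root y with |y| ≤ 4.
  x = 0: f_y(0, y) = 3*y**2 + 20*y + 26; no integer root y with |y| ≤ 4.
  x = 1: f_y(1, y) = 3*y**2 + 16*y + 17; no integer root y with |y| ≤ 4.
  x = 2: f_y(2, y) = 3*y**2 + 12*y + 10; no integer root y with |y| ≤ 4.
  x = 3: f_y(3, y) = 3*y**2 + 8*y + 5; vanishes at y ∈ {-1}. (3, -1): f_x = 0, f = 0 — SINGULAR.
  x = 4: f_y(4, y) = 3*y**2 + 4*y + 2; no integer root y with |y| ≤ 4.
Only singular point on the grid: (3, -1).
Classify: substitute x = 3 + u, y = -1 + v and expand: f = -u**3 + u**2*v - u**2 - 2*u*v**2 + v**3 + v**2.
No constant or linear terms (consistent with a singular point). Quadratic part: -u**2 + v**2. Cubic part: -u**3 + u**2*v - 2*u*v**2 + v**3.
The quadratic part v**2 - u**2 = (v − u)(v + u) splits into two distinct linear factors, so there are two distinct tangent lines y − -1 = ±(x − 3) — this is a node (ordinary double point).
Classification: node.


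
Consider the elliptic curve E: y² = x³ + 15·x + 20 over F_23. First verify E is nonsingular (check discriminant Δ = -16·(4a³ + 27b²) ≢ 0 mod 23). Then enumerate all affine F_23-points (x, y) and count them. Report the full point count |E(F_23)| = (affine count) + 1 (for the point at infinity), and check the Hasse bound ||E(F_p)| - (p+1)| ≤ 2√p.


Affine points = {(1, 6), (1, 17), (2, 9), (2, 14), (3, 0), (4, 11), (4, 12), (5, 6), (5, 17), (6, 2), (6, 21), (7, 10), (7, 13), (8, 10), (8, 13), (15, 3), (15, 20), (16, 3), (16, 20), (17, 6), (17, 17), (18, 2), (18, 21), (22, 2), (22, 21)}; affine count = 25; |E(F_23)| = 26.

Discriminant check: Δ ∝ 4a³ + 27b² = 4·15³ + 27·20² = 4·3375 + 27·400 ≡ 12 (mod 23). Nonzero ⇒ E is nonsingular.
For each x ∈ F_23, compute rhs = x³ + 15·x + 20 mod 23, then count y ∈ F_23 with y² ≡ rhs.
  x = 0: rhs = 20, matching y values: none (0 points).
  x = 1: rhs = 13, matching y values: 6, 17 (2 points).
  x = 2: rhs = 12, matching y values: 9, 14 (2 points).
  x = 3: rhs = 0, matching y values: 0 (1 points).
  x = 4: rhs = 6, matching y values: 11, 12 (2 points).
  x = 5: rhs = 13, matching y values: 6, 17 (2 points).
  x = 6: rhs = 4, matching y values: 2, 21 (2 points).
  x = 7: rhs = 8, matching y values: 10, 13 (2 points).
  x = 8: rhs = 8, matching y values: 10, 13 (2 points).
  x = 9: rhs = 10, matching y values: none (0 points).
  x = 10: rhs = 20, matching y values: none (0 points).
  x = 11: rhs = 21, matching y values: none (0 points).
  x = 12: rhs = 19, matching y values: none (0 points).
  x = 13: rhs = 20, matching y values: none (0 points).
  x = 14: rhs = 7, matching y values: none (0 points).
  x = 15: rhs = 9, matching y values: 3, 20 (2 points).
  x = 16: rhs = 9, matching y values: 3, 20 (2 points).
  x = 17: rhs = 13, matching y values: 6, 17 (2 points).
  x = 18: rhs = 4, matching y values: 2, 21 (2 points).
  x = 19: rhs = 11, matching y values: none (0 points).
  x = 20: rhs = 17, matching y values: none (0 points).
  x = 21: rhs = 5, matching y values: none (0 points).
  x = 22: rhs = 4, matching y values: 2, 21 (2 points).
Total affine count: 25.
Full point count |E(F_23)| = 25 + 1 = 26.
Hasse bound: |26 − (23+1)| = |2| = 2 ≤ 2√23 ≈ 9.5917 ✓.


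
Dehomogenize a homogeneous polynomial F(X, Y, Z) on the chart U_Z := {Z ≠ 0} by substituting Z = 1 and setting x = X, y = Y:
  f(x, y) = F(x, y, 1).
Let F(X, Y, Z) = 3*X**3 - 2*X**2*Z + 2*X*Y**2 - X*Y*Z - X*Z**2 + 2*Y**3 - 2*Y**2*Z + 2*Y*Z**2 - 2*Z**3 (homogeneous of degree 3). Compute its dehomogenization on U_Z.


f(x, y) = 3*x**3 - 2*x**2 + 2*x*y**2 - x*y - x + 2*y**3 - 2*y**2 + 2*y - 2

On U_Z we set Z = 1. Each monomial c·X^i·Y^j·Z^k in F becomes c·x^i·y^j·1^k = c·x^i·y^j.
Substituting Z = 1: F(X, Y, 1) = 3*x**3 - 2*x**2 + 2*x*y**2 - x*y - x + 2*y**3 - 2*y**2 + 2*y - 2.
Note: deg(f) ≤ deg(F) = 3; strict inequality happens when F is divisible by Z (lost terms).


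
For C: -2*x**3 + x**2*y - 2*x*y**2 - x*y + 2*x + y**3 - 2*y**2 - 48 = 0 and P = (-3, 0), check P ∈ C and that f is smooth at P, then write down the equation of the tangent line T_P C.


Tangent line at P: -52*x + 12*y - 156 = 0.

Step 1: f(-3, 0) = 0, so P lies on C.
Step 2: partial derivatives
  f_x(x, y) = -6*x**2 + 2*x*y - 2*y**2 - y + 2, f_y(x, y) = x**2 - 4*x*y - x + 3*y**2 - 4*y.
  f_x(P) = -52, f_y(P) = 12 (gradient nonzero, so P is smooth).
Step 3: tangent line at P: -52·(x − -3) + 12·(y − 0) = 0.
Expanding: -52*x + 12*y - 156 = 0.


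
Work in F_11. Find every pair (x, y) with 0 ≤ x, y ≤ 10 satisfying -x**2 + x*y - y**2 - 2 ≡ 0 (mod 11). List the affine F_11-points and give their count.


Affine F_11-points: {(0, 3), (0, 8), (1, 6), (3, 0), (3, 3), (5, 6), (5, 10), (6, 1), (6, 5), (8, 0), (8, 8), (10, 5)}; count = 12.

For each of the 121 pairs (x, y) ∈ F_11², evaluate f(x, y) mod 11. Record the zeros.
  x = 0: [0↦9, 1↦8, 2↦5, 3↦0, 4↦4, 5↦6, 6↦6, 7↦4, 8↦0, 9↦5, 10↦8]  zeros at y ∈ {3, 8}
  x = 1: [0↦8, 1↦8, 2↦6, 3↦2, 4↦7, 5↦10, 6↦0, 7↦10, 8↦7, 9↦2, 10↦6]  zeros at y ∈ {6}
  x = 2: [0↦5, 1↦6, 2↦5, 3↦2, 4↦8, 5↦1, 6↦3, 7↦3, 8↦1, 9↦8, 10↦2]  zeros at y ∈ ∅
  x = 3: [0↦0, 1↦2, 2↦2, 3↦0, 4↦7, 5↦1, 6↦4, 7↦5, 8↦4, 9↦1, 10↦7]  zeros at y ∈ {0, 3}
  x = 4: [0↦4, 1↦7, 2↦8, 3↦7, 4↦4, 5↦10, 6↦3, 7↦5, 8↦5, 9↦3, 10↦10]  zeros at y ∈ ∅
  x = 5: [0↦6, 1↦10, 2↦1, 3↦1, 4↦10, 5↦6, 6↦0, 7↦3, 8↦4, 9↦3, 10↦0]  zeros at y ∈ {6, 10}
  x = 6: [0↦6, 1↦0, 2↦3, 3↦4, 4↦3, 5↦0, 6↦6, 7↦10, 8↦1, 9↦1, 10↦10]  zeros at y ∈ {1, 5}
  x = 7: [0↦4, 1↦10, 2↦3, 3↦5, 4↦5, 5↦3, 6↦10, 7↦4, 8↦7, 9↦8, 10↦7]  zeros at y ∈ ∅
  x = 8: [0↦0, 1↦7, 2↦1, 3↦4, 4↦5, 5↦4, 6↦1, 7↦7, 8↦0, 9↦2, 10↦2]  zeros at y ∈ {0, 8}
  x = 9: [0↦5, 1↦2, 2↦8, 3↦1, 4↦3, 5↦3, 6↦1, 7↦8, 8↦2, 9↦5, 10↦6]  zeros at y ∈ ∅
  x = 10: [0↦8, 1↦6, 2↦2, 3↦7, 4↦10, 5↦0, 6↦10, 7↦7, 8↦2, 9↦6, 10↦8]  zeros at y ∈ {5}
Collecting zeros: affine points = {(0, 3), (0, 8), (1, 6), (3, 0), (3, 3), (5, 6), (5, 10), (6, 1), (6, 5), (8, 0), (8, 8), (10, 5)}.
Total count |C(F_11)_aff| = 12.


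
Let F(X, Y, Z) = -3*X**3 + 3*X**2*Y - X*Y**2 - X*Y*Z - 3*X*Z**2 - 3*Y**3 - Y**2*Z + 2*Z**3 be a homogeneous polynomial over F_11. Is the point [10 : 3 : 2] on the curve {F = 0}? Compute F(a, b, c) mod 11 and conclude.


F(10,3,2) ≡ 0 (mod 11); P is on the curve.

Evaluate F(10, 3, 2) term-by-term (mod 11).
  -3*X**3 ↦ -3·1000·1·1 = -3000
  3*X**2*Y ↦ 3·100·3·1 = 900
  -X*Y**2 ↦ -1·10·9·1 = -90
  -X*Y*Z ↦ -1·10·3·2 = -60
  -3*X*Z**2 ↦ -3·10·1·4 = -120
  -3*Y**3 ↦ -3·1·27·1 = -81
  -Y**2*Z ↦ -1·1·9·2 = -18
  2*Z**3 ↦ 2·1·1·8 = 16
Sum: F(10, 3, 2) = (-3000) + (900) + (-90) + (-60) + (-120) + (-81) + (-18) + (16) = -2453.
Reducing mod 11: -2453 ≡ 0 (mod 11).
Since F(a, b, c) ≡ 0 (mod 11), P lies on the curve.


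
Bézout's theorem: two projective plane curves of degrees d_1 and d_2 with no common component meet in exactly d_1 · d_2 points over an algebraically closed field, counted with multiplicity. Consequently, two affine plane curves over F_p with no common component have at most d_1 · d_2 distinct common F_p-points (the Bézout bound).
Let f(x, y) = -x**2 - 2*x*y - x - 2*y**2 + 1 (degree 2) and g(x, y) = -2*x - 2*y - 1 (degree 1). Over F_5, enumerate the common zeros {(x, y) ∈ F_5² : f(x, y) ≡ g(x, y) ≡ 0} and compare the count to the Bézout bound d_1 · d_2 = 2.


Common zeros: {(1, 1), (2, 0)}; count = 2; Bézout bound = 2.

deg(f) = 2, deg(g) = 1, so Bézout bound = 2.
Scan x ∈ F_5. For each x, list the y ∈ F_5 with f(x, y) ≡ 0 and those with g(x, y) ≡ 0 (mod 5); the common zeros in that column are the intersection.
  x = 0: f ≡ 0 at y ∈ ∅; g ≡ 0 at y ∈ {2}; common: ∅.
  x = 1: f ≡ 0 at y ∈ {1, 3}; g ≡ 0 at y ∈ {1}; common: {1}.
  x = 2: f ≡ 0 at y ∈ {0, 3}; g ≡ 0 at y ∈ {0}; common: {0}.
  x = 3: f ≡ 0 at y ∈ ∅; g ≡ 0 at y ∈ {4}; common: ∅.
  x = 4: f ≡ 0 at y ∈ ∅; g ≡ 0 at y ∈ {3}; common: ∅.
Collecting: common zeros = {(1, 1), (2, 0)}, so the count is 2.
Comparison with the Bézout bound: 2 ≤ 2 = deg(f)·deg(g), as expected for curves with no common component (the bound is attained).


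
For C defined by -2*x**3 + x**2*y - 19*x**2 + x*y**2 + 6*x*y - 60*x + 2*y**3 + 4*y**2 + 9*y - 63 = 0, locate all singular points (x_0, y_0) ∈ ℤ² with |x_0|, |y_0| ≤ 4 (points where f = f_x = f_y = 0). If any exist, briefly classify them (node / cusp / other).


Singular points: {(-3, 0)}; classification: node.

Compute partial derivatives:
  f_x = -6*x**2 + 2*x*y - 38*x + y**2 + 6*y - 60.
  f_y = x**2 + 2*x*y + 6*x + 6*y**2 + 8*y + 9.
Scan x_0 ∈ {−4, ..., 4}. For each x_0, f_y(x_0, y) is a polynomial in y; find its integer roots y ∈ {−4, ..., 4}, then test f_x and f at those candidates.
  x = -4: f_y(-4, y) = 6*y**2 + 1; no integer root y with |y| ≤ 4.
  x = -3: f_y(-3, y) = 6*y**2 + 2*y; vanishes at y ∈ {0}. (-3, 0): f_x = 0, f = 0 — SINGULAR.
  x = -2: f_y(-2, y) = 6*y**2 + 4*y + 1; no integer root y with |y| ≤ 4.
  x = -1: f_y(-1, y) = 6*y**2 + 6*y + 4; no integer root y with |y| ≤ 4.
  x = 0: f_y(0, y) = 6*y**2 + 8*y + 9; no integer root y with |y| ≤ 4.
  x = 1: f_y(1, y) = 6*y**2 + 10*y + 16; no integer root y with |y| ≤ 4.
  x = 2: f_y(2, y) = 6*y**2 + 12*y + 25; no integer root y with |y| ≤ 4.
  x = 3: f_y(3, y) = 6*y**2 + 14*y + 36; no integer root y with |y| ≤ 4.
  x = 4: f_y(4, y) = 6*y**2 + 16*y + 49; no integer root y with |y| ≤ 4.
Only singular point on the grid: (-3, 0).
Classify: substitute x = -3 + u, y = 0 + v and expand: f = -2*u**3 + u**2*v - u**2 + u*v**2 + 2*v**3 + v**2.
No constant or linear terms (consistent with a singular point). Quadratic part: -u**2 + v**2. Cubic part: -2*u**3 + u**2*v + u*v**2 + 2*v**3.
The quadratic part v**2 - u**2 = (v − u)(v + u) splits into two distinct linear factors, so there are two distinct tangent lines y − 0 = ±(x − -3) — this is a node (ordinary double point).
Classification: node.


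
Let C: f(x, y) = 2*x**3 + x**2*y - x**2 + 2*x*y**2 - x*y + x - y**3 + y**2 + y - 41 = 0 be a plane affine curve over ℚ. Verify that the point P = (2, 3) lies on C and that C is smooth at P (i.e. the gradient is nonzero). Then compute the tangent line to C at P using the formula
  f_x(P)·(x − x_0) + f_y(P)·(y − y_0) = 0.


Tangent line at P: 48*x + 6*y - 114 = 0.

Step 1: f(2, 3) = 0, so P lies on C.
Step 2: partial derivatives
  f_x(x, y) = 6*x**2 + 2*x*y - 2*x + 2*y**2 - y + 1, f_y(x, y) = x**2 + 4*x*y - x - 3*y**2 + 2*y + 1.
  f_x(P) = 48, f_y(P) = 6 (gradient nonzero, so P is smooth).
Step 3: tangent line at P: 48·(x − 2) + 6·(y − 3) = 0.
Expanding: 48*x + 6*y - 114 = 0.


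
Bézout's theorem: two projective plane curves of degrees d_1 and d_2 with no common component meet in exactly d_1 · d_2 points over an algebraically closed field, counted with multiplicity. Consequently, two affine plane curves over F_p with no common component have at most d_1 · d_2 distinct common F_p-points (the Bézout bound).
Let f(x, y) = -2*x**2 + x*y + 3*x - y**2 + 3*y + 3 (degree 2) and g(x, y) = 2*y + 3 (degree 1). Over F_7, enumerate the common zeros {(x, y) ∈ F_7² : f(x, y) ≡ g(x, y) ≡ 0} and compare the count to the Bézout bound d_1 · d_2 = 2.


Common zeros: {(2, 2), (4, 2)}; count = 2; Bézout bound = 2.

deg(f) = 2, deg(g) = 1, so Bézout bound = 2.
Scan x ∈ F_7. For each x, list the y ∈ F_7 with f(x, y) ≡ 0 and those with g(x, y) ≡ 0 (mod 7); the common zeros in that column are the intersection.
  x = 0: f ≡ 0 at y ∈ {5}; g ≡ 0 at y ∈ {2}; common: ∅.
  x = 1: f ≡ 0 at y ∈ {1, 3}; g ≡ 0 at y ∈ {2}; common: ∅.
  x = 2: f ≡ 0 at y ∈ {2, 3}; g ≡ 0 at y ∈ {2}; common: {2}.
  x = 3: f ≡ 0 at y ∈ ∅; g ≡ 0 at y ∈ {2}; common: ∅.
  x = 4: f ≡ 0 at y ∈ {2, 5}; g ≡ 0 at y ∈ {2}; common: {2}.
  x = 5: f ≡ 0 at y ∈ ∅; g ≡ 0 at y ∈ {2}; common: ∅.
  x = 6: f ≡ 0 at y ∈ ∅; g ≡ 0 at y ∈ {2}; common: ∅.
Collecting: common zeros = {(2, 2), (4, 2)}, so the count is 2.
Comparison with the Bézout bound: 2 ≤ 2 = deg(f)·deg(g), as expected for curves with no common component (the bound is attained).


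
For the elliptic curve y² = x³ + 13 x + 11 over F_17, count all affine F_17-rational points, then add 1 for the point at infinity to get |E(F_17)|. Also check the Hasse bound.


Affine points = {(1, 5), (1, 12), (3, 3), (3, 14), (4, 5), (4, 12), (6, 4), (6, 13), (8, 7), (8, 10), (10, 6), (10, 11), (12, 5), (12, 12), (14, 8), (14, 9)}; affine count = 16; |E(F_17)| = 17.

Discriminant check: Δ ∝ 4a³ + 27b² = 4·13³ + 27·11² = 4·2197 + 27·121 ≡ 2 (mod 17). Nonzero ⇒ E is nonsingular.
For each x ∈ F_17, compute rhs = x³ + 13·x + 11 mod 17, then count y ∈ F_17 with y² ≡ rhs.
  x = 0: rhs = 11, matching y values: none (0 points).
  x = 1: rhs = 8, matching y values: 5, 12 (2 points).
  x = 2: rhs = 11, matching y values: none (0 points).
  x = 3: rhs = 9, matching y values: 3, 14 (2 points).
  x = 4: rhs = 8, matching y values: 5, 12 (2 points).
  x = 5: rhs = 14, matching y values: none (0 points).
  x = 6: rhs = 16, matching y values: 4, 13 (2 points).
  x = 7: rhs = 3, matching y values: none (0 points).
  x = 8: rhs = 15, matching y values: 7, 10 (2 points).
  x = 9: rhs = 7, matching y values: none (0 points).
  x = 10: rhs = 2, matching y values: 6, 11 (2 points).
  x = 11: rhs = 6, matching y values: none (0 points).
  x = 12: rhs = 8, matching y values: 5, 12 (2 points).
  x = 13: rhs = 14, matching y values: none (0 points).
  x = 14: rhs = 13, matching y values: 8, 9 (2 points).
  x = 15: rhs = 11, matching y values: none (0 points).
  x = 16: rhs = 14, matching y values: none (0 points).
Total affine count: 16.
Full point count |E(F_17)| = 16 + 1 = 17.
Hasse bound: |17 − (17+1)| = |-1| = 1 ≤ 2√17 ≈ 8.2462 ✓.


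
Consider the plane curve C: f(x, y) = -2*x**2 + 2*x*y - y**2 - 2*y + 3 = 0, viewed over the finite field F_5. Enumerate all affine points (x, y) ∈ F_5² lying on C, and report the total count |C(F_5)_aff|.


Affine F_5-points: {(0, 1), (0, 2), (1, 1), (1, 4), (2, 0), (2, 2), (3, 0), (3, 4), (4, 3)}; count = 9.

For each of the 25 pairs (x, y) ∈ F_5², evaluate f(x, y) mod 5. Record the zeros.
  x = 0: [0↦3, 1↦0, 2↦0, 3↦3, 4↦4]  zeros at y ∈ {1, 2}
  x = 1: [0↦1, 1↦0, 2↦2, 3↦2, 4↦0]  zeros at y ∈ {1, 4}
  x = 2: [0↦0, 1↦1, 2↦0, 3↦2, 4↦2]  zeros at y ∈ {0, 2}
  x = 3: [0↦0, 1↦3, 2↦4, 3↦3, 4↦0]  zeros at y ∈ {0, 4}
  x = 4: [0↦1, 1↦1, 2↦4, 3↦0, 4↦4]  zeros at y ∈ {3}
Collecting zeros: affine points = {(0, 1), (0, 2), (1, 1), (1, 4), (2, 0), (2, 2), (3, 0), (3, 4), (4, 3)}.
Total count |C(F_5)_aff| = 9.


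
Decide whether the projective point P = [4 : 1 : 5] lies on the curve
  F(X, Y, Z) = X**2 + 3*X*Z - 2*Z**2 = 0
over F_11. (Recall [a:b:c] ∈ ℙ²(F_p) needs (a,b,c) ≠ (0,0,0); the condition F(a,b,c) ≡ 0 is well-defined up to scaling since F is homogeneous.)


F(4,1,5) ≡ 4 (mod 11); P is NOT on the curve.

Evaluate F(4, 1, 5) term-by-term (mod 11).
  X**2 ↦ 1·16·1·1 = 16
  3*X*Z ↦ 3·4·1·5 = 60
  -2*Z**2 ↦ -2·1·1·25 = -50
Sum: F(4, 1, 5) = (16) + (60) + (-50) = 26.
Reducing mod 11: 26 ≡ 4 (mod 11).
Since F(a, b, c) ≡ 4 ≠ 0 (mod 11), P does NOT lie on the curve.


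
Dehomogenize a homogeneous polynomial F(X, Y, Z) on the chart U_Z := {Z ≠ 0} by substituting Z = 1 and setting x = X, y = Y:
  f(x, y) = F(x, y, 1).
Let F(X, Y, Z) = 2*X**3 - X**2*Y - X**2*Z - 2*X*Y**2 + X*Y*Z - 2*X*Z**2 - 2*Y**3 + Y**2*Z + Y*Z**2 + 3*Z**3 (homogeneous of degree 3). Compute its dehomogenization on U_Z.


f(x, y) = 2*x**3 - x**2*y - x**2 - 2*x*y**2 + x*y - 2*x - 2*y**3 + y**2 + y + 3

On U_Z we set Z = 1. Each monomial c·X^i·Y^j·Z^k in F becomes c·x^i·y^j·1^k = c·x^i·y^j.
Substituting Z = 1: F(X, Y, 1) = 2*x**3 - x**2*y - x**2 - 2*x*y**2 + x*y - 2*x - 2*y**3 + y**2 + y + 3.
Note: deg(f) ≤ deg(F) = 3; strict inequality happens when F is divisible by Z (lost terms).


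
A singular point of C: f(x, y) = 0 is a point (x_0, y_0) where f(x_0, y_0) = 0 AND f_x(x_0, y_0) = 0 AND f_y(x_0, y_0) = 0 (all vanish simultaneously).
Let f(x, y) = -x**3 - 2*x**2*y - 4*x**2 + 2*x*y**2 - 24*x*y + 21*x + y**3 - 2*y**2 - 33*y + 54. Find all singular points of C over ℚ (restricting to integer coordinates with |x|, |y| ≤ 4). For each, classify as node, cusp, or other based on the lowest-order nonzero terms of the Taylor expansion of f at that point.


Singular points: {(-3, 3)}; classification: node.

Compute partial derivatives:
  f_x = -3*x**2 - 4*x*y - 8*x + 2*y**2 - 24*y + 21.
  f_y = -2*x**2 + 4*x*y - 24*x + 3*y**2 - 4*y - 33.
Scan x_0 ∈ {−4, ..., 4}. For each x_0, f_y(x_0, y) is a polynomial in y; find its integer roots y ∈ {−4, ..., 4}, then test f_x and f at those candidates.
  x = -4: f_y(-4, y) = 3*y**2 - 20*y + 31; no integer root y with |y| ≤ 4.
  x = -3: f_y(-3, y) = 3*y**2 - 16*y + 21; vanishes at y ∈ {3}. (-3, 3): f_x = 0, f = 0 — SINGULAR.
  x = -2: f_y(-2, y) = 3*y**2 - 12*y + 7; no integer root y with |y| ≤ 4.
  x = -1: f_y(-1, y) = 3*y**2 - 8*y - 11; vanishes at y ∈ {-1}. (-1, -1): f_x = 48 ≠ 0.
  x = 0: f_y(0, y) = 3*y**2 - 4*y - 33; no integer root y with |y| ≤ 4.
  x = 1: f_y(1, y) = 3*y**2 - 59; no integer root y with |y| ≤ 4.
  x = 2: f_y(2, y) = 3*y**2 + 4*y - 89; no integer root y with |y| ≤ 4.
  x = 3: f_y(3, y) = 3*y**2 + 8*y - 123; no integer root y with |y| ≤ 4.
  x = 4: f_y(4, y) = 3*y**2 + 12*y - 161; no integer root y with |y| ≤ 4.
Only singular point on the grid: (-3, 3).
Classify: substitute x = -3 + u, y = 3 + v and expand: f = -u**3 - 2*u**2*v - u**2 + 2*u*v**2 + v**3 + v**2.
No constant or linear terms (consistent with a singular point). Quadratic part: -u**2 + v**2. Cubic part: -u**3 - 2*u**2*v + 2*u*v**2 + v**3.
The quadratic part v**2 - u**2 = (v − u)(v + u) splits into two distinct linear factors, so there are two distinct tangent lines y − 3 = ±(x − -3) — this is a node (ordinary double point).
Classification: node.


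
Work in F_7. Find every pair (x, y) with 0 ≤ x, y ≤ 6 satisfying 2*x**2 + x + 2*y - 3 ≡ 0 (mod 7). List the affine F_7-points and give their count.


Affine F_7-points: {(0, 5), (1, 0), (2, 0), (3, 5), (4, 1), (5, 2), (6, 1)}; count = 7.

For each of the 49 pairs (x, y) ∈ F_7², evaluate f(x, y) mod 7. Record the zeros.
  x = 0: [0↦4, 1↦6, 2↦1, 3↦3, 4↦5, 5↦0, 6↦2]  zeros at y ∈ {5}
  x = 1: [0↦0, 1↦2, 2↦4, 3↦6, 4↦1, 5↦3, 6↦5]  zeros at y ∈ {0}
  x = 2: [0↦0, 1↦2, 2↦4, 3↦6, 4↦1, 5↦3, 6↦5]  zeros at y ∈ {0}
  x = 3: [0↦4, 1↦6, 2↦1, 3↦3, 4↦5, 5↦0, 6↦2]  zeros at y ∈ {5}
  x = 4: [0↦5, 1↦0, 2↦2, 3↦4, 4↦6, 5↦1, 6↦3]  zeros at y ∈ {1}
  x = 5: [0↦3, 1↦5, 2↦0, 3↦2, 4↦4, 5↦6, 6↦1]  zeros at y ∈ {2}
  x = 6: [0↦5, 1↦0, 2↦2, 3↦4, 4↦6, 5↦1, 6↦3]  zeros at y ∈ {1}
Collecting zeros: affine points = {(0, 5), (1, 0), (2, 0), (3, 5), (4, 1), (5, 2), (6, 1)}.
Total count |C(F_7)_aff| = 7.


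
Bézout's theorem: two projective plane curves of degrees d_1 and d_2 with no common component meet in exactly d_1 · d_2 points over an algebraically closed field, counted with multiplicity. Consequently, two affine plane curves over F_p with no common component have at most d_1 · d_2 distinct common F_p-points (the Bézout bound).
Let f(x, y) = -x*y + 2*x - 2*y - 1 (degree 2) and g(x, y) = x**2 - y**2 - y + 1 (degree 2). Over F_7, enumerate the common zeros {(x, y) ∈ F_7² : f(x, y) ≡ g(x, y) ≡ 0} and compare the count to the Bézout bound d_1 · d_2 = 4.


Common zeros: {(1, 5)}; count = 1; Bézout bound = 4.

deg(f) = 2, deg(g) = 2, so Bézout bound = 4.
Scan x ∈ F_7. For each x, list the y ∈ F_7 with f(x, y) ≡ 0 and those with g(x, y) ≡ 0 (mod 7); the common zeros in that column are the intersection.
  x = 0: f ≡ 0 at y ∈ {3}; g ≡ 0 at y ∈ ∅; common: ∅.
  x = 1: f ≡ 0 at y ∈ {5}; g ≡ 0 at y ∈ {1, 5}; common: {5}.
  x = 2: f ≡ 0 at y ∈ {6}; g ≡ 0 at y ∈ {3}; common: ∅.
  x = 3: f ≡ 0 at y ∈ {1}; g ≡ 0 at y ∈ ∅; common: ∅.
  x = 4: f ≡ 0 at y ∈ {0}; g ≡ 0 at y ∈ ∅; common: ∅.
  x = 5: f ≡ 0 at y ∈ ∅; g ≡ 0 at y ∈ {3}; common: ∅.
  x = 6: f ≡ 0 at y ∈ {4}; g ≡ 0 at y ∈ {1, 5}; common: ∅.
Collecting: common zeros = {(1, 5)}, so the count is 1.
Comparison with the Bézout bound: 1 ≤ 4 = deg(f)·deg(g), as expected for curves with no common component (the affine F_7-count falls short of the bound because intersections may lie at infinity, over extension fields, or carry multiplicity).


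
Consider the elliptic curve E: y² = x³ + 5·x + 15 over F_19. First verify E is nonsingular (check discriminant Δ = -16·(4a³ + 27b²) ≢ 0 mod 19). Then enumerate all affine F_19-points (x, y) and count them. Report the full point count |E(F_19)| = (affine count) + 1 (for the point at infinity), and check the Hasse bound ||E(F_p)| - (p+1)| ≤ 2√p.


Affine points = {(3, 0), (4, 2), (4, 17), (8, 4), (8, 15), (10, 1), (10, 18), (12, 6), (12, 13), (13, 4), (13, 15), (14, 6), (14, 13), (15, 8), (15, 11), (16, 7), (16, 12), (17, 4), (17, 15), (18, 3), (18, 16)}; affine count = 21; |E(F_19)| = 22.

Discriminant check: Δ ∝ 4a³ + 27b² = 4·5³ + 27·15² = 4·125 + 27·225 ≡ 1 (mod 19). Nonzero ⇒ E is nonsingular.
For each x ∈ F_19, compute rhs = x³ + 5·x + 15 mod 19, then count y ∈ F_19 with y² ≡ rhs.
  x = 0: rhs = 15, matching y values: none (0 points).
  x = 1: rhs = 2, matching y values: none (0 points).
  x = 2: rhs = 14, matching y values: none (0 points).
  x = 3: rhs = 0, matching y values: 0 (1 points).
  x = 4: rhs = 4, matching y values: 2, 17 (2 points).
  x = 5: rhs = 13, matching y values: none (0 points).
  x = 6: rhs = 14, matching y values: none (0 points).
  x = 7: rhs = 13, matching y values: none (0 points).
  x = 8: rhs = 16, matching y values: 4, 15 (2 points).
  x = 9: rhs = 10, matching y values: none (0 points).
  x = 10: rhs = 1, matching y values: 1, 18 (2 points).
  x = 11: rhs = 14, matching y values: none (0 points).
  x = 12: rhs = 17, matching y values: 6, 13 (2 points).
  x = 13: rhs = 16, matching y values: 4, 15 (2 points).
  x = 14: rhs = 17, matching y values: 6, 13 (2 points).
  x = 15: rhs = 7, matching y values: 8, 11 (2 points).
  x = 16: rhs = 11, matching y values: 7, 12 (2 points).
  x = 17: rhs = 16, matching y values: 4, 15 (2 points).
  x = 18: rhs = 9, matching y values: 3, 16 (2 points).
Total affine count: 21.
Full point count |E(F_19)| = 21 + 1 = 22.
Hasse bound: |22 − (19+1)| = |2| = 2 ≤ 2√19 ≈ 8.7178 ✓.
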